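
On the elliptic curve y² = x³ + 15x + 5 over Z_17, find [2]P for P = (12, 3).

tangent at (12, 3): λ = (3·12² + 15)/(2·3) ≡ 5/6. 6⁻¹ ≡ 3 (mod 17) since 6·3 = 18 ≡ 1, so λ ≡ 5·3 ≡ 15.
  x = λ² - 12 - 12 = 225 - 24 ≡ 14; y = λ·(12 - 14) - 3 ≡ 1. → (14, 1)

(14, 1)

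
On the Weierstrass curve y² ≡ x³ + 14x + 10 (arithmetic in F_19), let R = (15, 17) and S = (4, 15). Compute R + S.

(6, 14)

(15, 17) + (4, 15). λ = (15 - 17)/(4 - 15) ≡ 17/8 mod 19. 8⁻¹ ≡ 12 (mod 19), so λ ≡ 14.
  x = λ² - 15 - 4 = 196 - 19 ≡ 6; y = λ·(15 - 6) - 17 ≡ 14. → (6, 14)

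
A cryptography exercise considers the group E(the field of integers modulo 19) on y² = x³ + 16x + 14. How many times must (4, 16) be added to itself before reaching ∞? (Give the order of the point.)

2P: tangent at (4, 16): λ = (3·4² + 16)/(2·16) ≡ 7/13. 13⁻¹ ≡ 3 (mod 19) since 13·3 = 39 ≡ 1, so λ ≡ 7·3 ≡ 2.
  x = λ² - 4 - 4 = 4 - 8 ≡ 15; y = λ·(4 - 15) - 16 ≡ 0. → (15, 0)
3P: (15, 0) + (4, 16). λ = (16 - 0)/(4 - 15) ≡ 16/8 mod 19. 8⁻¹ ≡ 12 (mod 19) since 8·12 = 96 ≡ 1, so λ ≡ 2.
  x = λ² - 15 - 4 = 4 - 19 ≡ 4; y = λ·(15 - 4) - 0 ≡ 3. → (4, 3)
4P: (4, 3) + (4, 16): same x and y₁ ≡ -y₂, so the sum is ∞.
4P = ∞, so the order is 4.

4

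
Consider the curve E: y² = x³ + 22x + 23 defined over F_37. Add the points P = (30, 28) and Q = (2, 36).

(30, 28) + (2, 36). λ = (36 - 28)/(2 - 30) ≡ 8/9 mod 37. 9⁻¹ ≡ 33 (mod 37) since 9·33 = 297 ≡ 1, so λ ≡ 5.
  x = λ² - 30 - 2 = 25 - 32 ≡ 30; y = λ·(30 - 30) - 28 ≡ 9. → (30, 9)

(30, 9)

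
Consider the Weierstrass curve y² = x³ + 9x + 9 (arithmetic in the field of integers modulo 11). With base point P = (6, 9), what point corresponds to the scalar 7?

(0, 3)

Double-and-add on 7 = (111)₂. Start with P = (6, 9) for the leading 1-bit.
double: tangent at (6, 9): λ = (3·6² + 9)/(2·9) ≡ 7/7. 7⁻¹ ≡ 8 (mod 11) since 7·8 = 56 ≡ 1, so λ ≡ 7·8 ≡ 1.
  x = λ² - 6 - 6 = 1 - 12 ≡ 0; y = λ·(6 - 0) - 9 ≡ 8. → (0, 8)
add P: (0, 8) + (6, 9). λ = (9 - 8)/(6 - 0) ≡ 1/6 mod 11. 6⁻¹ ≡ 2 (mod 11), so λ ≡ 2.
  x = λ² - 0 - 6 = 4 - 6 ≡ 9; y = λ·(0 - 9) - 8 ≡ 7. → (9, 7)
double: tangent at (9, 7): λ = (3·9² + 9)/(2·7) ≡ 10/3. 3⁻¹ ≡ 4 (mod 11) since 3·4 = 12 ≡ 1, so λ ≡ 10·4 ≡ 7.
  x = λ² - 9 - 9 = 49 - 18 ≡ 9; y = λ·(9 - 9) - 7 ≡ 4. → (9, 4)
add P: (9, 4) + (6, 9). λ = (9 - 4)/(6 - 9) ≡ 5/8 mod 11. 8⁻¹ ≡ 7 (mod 11) since 8·7 = 56 ≡ 1, so λ ≡ 2.
  x = λ² - 9 - 6 = 4 - 15 ≡ 0; y = λ·(9 - 0) - 4 ≡ 3. → (0, 3)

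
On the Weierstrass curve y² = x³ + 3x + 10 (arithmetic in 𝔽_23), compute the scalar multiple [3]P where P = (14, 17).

(18, 13)

Repeated addition: build up to 3P.
2P: tangent at (14, 17): λ = (3·14² + 3)/(2·17) ≡ 16/11. 11⁻¹ ≡ 21 (mod 23), so λ ≡ 16·21 ≡ 14.
  x = λ² - 14 - 14 = 196 - 28 ≡ 7; y = λ·(14 - 7) - 17 ≡ 12. → (7, 12)
3P: (7, 12) + (14, 17). λ = (17 - 12)/(14 - 7) ≡ 5/7 mod 23. 7⁻¹ ≡ 10 (mod 23), so λ ≡ 4.
  x = λ² - 7 - 14 = 16 - 21 ≡ 18; y = λ·(7 - 18) - 12 ≡ 13. → (18, 13)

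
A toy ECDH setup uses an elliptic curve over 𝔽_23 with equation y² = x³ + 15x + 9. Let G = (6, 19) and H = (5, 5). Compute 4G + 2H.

(20, 11)

First 4G:
Double-and-add on 4 = (100)₂. Start with G = (6, 19) for the leading 1-bit.
double: tangent at (6, 19): λ = (3·6² + 15)/(2·19) ≡ 8/15. 15⁻¹ ≡ 20 (mod 23) since 15·20 = 300 ≡ 1, so λ ≡ 8·20 ≡ 22.
  x = λ² - 6 - 6 = 484 - 12 ≡ 12; y = λ·(6 - 12) - 19 ≡ 10. → (12, 10)
double: tangent at (12, 10): λ = (3·12² + 15)/(2·10) ≡ 10/20. 20⁻¹ ≡ 15 (mod 23) since 20·15 = 300 ≡ 1, so λ ≡ 10·15 ≡ 12.
  x = λ² - 12 - 12 = 144 - 24 ≡ 5; y = λ·(12 - 5) - 10 ≡ 5. → (5, 5)
4G = (5, 5).
Next 2H:
Repeated addition: build up to 2H.
2H: tangent at (5, 5): λ = (3·5² + 15)/(2·5) ≡ 21/10. 10⁻¹ ≡ 7 (mod 23) since 10·7 = 70 ≡ 1, so λ ≡ 21·7 ≡ 9.
  x = λ² - 5 - 5 = 81 - 10 ≡ 2; y = λ·(5 - 2) - 5 ≡ 22. → (2, 22)
2H = (2, 22).
Finally 4G + 2H:
(5, 5) + (2, 22). λ = (22 - 5)/(2 - 5) ≡ 17/20 mod 23. 20⁻¹ ≡ 15 (mod 23) since 20·15 = 300 ≡ 1, so λ ≡ 2.
  x = λ² - 5 - 2 = 4 - 7 ≡ 20; y = λ·(5 - 20) - 5 ≡ 11. → (20, 11)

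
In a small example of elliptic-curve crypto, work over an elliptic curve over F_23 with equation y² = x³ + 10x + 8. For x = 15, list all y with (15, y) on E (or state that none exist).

none

x³ + 10x + 8 = 3533 ≡ 14 (mod 23).
14 is a non-residue mod 23; no y exists.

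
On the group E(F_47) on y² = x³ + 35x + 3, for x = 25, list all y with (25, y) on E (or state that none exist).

10, 37

x³ + 35x + 3 = 16503 ≡ 6 (mod 47).
Square roots of 6 mod 47: 10 and 37 (since 10² = 100 ≡ 6).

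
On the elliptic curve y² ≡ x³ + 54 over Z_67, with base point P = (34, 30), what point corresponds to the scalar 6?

(26, 64)

Double-and-add on 6 = (110)₂. Start with P = (34, 30) for the leading 1-bit.
double: tangent at (34, 30): λ = (3·34² + 0)/(2·30) ≡ 51/60. 60⁻¹ ≡ 19 (mod 67), so λ ≡ 51·19 ≡ 31.
  x = λ² - 34 - 34 = 961 - 68 ≡ 22; y = λ·(34 - 22) - 30 ≡ 7. → (22, 7)
add P: (22, 7) + (34, 30). λ = (30 - 7)/(34 - 22) ≡ 23/12 mod 67. 12⁻¹ ≡ 28 (mod 67) since 12·28 = 336 ≡ 1, so λ ≡ 41.
  x = λ² - 22 - 34 = 1681 - 56 ≡ 17; y = λ·(22 - 17) - 7 ≡ 64. → (17, 64)
double: tangent at (17, 64): λ = (3·17² + 0)/(2·64) ≡ 63/61. 61⁻¹ ≡ 11 (mod 67) since 61·11 = 671 ≡ 1, so λ ≡ 63·11 ≡ 23.
  x = λ² - 17 - 17 = 529 - 34 ≡ 26; y = λ·(17 - 26) - 64 ≡ 64. → (26, 64)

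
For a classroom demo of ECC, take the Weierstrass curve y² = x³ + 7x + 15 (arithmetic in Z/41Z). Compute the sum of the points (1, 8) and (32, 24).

(4, 5)

(1, 8) + (32, 24). λ = (24 - 8)/(32 - 1) ≡ 16/31 mod 41. 31⁻¹ ≡ 4 (mod 41), so λ ≡ 23.
  x = λ² - 1 - 32 = 529 - 33 ≡ 4; y = λ·(1 - 4) - 8 ≡ 5. → (4, 5)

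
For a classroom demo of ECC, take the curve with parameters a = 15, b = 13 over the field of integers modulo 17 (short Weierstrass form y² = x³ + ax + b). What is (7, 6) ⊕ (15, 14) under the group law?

(13, 5)

(7, 6) + (15, 14). λ = (14 - 6)/(15 - 7) ≡ 8/8 mod 17. 8⁻¹ ≡ 15 (mod 17) since 8·15 = 120 ≡ 1, so λ ≡ 1.
  x = λ² - 7 - 15 = 1 - 22 ≡ 13; y = λ·(7 - 13) - 6 ≡ 5. → (13, 5)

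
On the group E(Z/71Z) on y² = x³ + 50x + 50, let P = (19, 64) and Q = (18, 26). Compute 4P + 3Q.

First 4P:
Repeated addition: build up to 4P.
2P: tangent at (19, 64): λ = (3·19² + 50)/(2·64) ≡ 68/57. 57⁻¹ ≡ 5 (mod 71) since 57·5 = 285 ≡ 1, so λ ≡ 68·5 ≡ 56.
  x = λ² - 19 - 19 = 3136 - 38 ≡ 45; y = λ·(19 - 45) - 64 ≡ 42. → (45, 42)
3P: (45, 42) + (19, 64). λ = (64 - 42)/(19 - 45) ≡ 22/45 mod 71. 45⁻¹ ≡ 30 (mod 71), so λ ≡ 21.
  x = λ² - 45 - 19 = 441 - 64 ≡ 22; y = λ·(45 - 22) - 42 ≡ 15. → (22, 15)
4P: (22, 15) + (19, 64). λ = (64 - 15)/(19 - 22) ≡ 49/68 mod 71. 68⁻¹ ≡ 47 (mod 71), so λ ≡ 31.
  x = λ² - 22 - 19 = 961 - 41 ≡ 68; y = λ·(22 - 68) - 15 ≡ 50. → (68, 50)
4P = (68, 50).
Next 3Q:
Repeated addition: build up to 3Q.
2Q: tangent at (18, 26): λ = (3·18² + 50)/(2·26) ≡ 28/52. 52⁻¹ ≡ 56 (mod 71), so λ ≡ 28·56 ≡ 6.
  x = λ² - 18 - 18 = 36 - 36 ≡ 0; y = λ·(18 - 0) - 26 ≡ 11. → (0, 11)
3Q: (0, 11) + (18, 26). λ = (26 - 11)/(18 - 0) ≡ 15/18 mod 71. 18⁻¹ ≡ 4 (mod 71), so λ ≡ 60.
  x = λ² - 0 - 18 = 3600 - 18 ≡ 32; y = λ·(0 - 32) - 11 ≡ 57. → (32, 57)
3Q = (32, 57).
Finally 4P + 3Q:
(68, 50) + (32, 57). λ = (57 - 50)/(32 - 68) ≡ 7/35 mod 71. 35⁻¹ ≡ 69 (mod 71), so λ ≡ 57.
  x = λ² - 68 - 32 = 3249 - 100 ≡ 25; y = λ·(68 - 25) - 50 ≡ 58. → (25, 58)

(25, 58)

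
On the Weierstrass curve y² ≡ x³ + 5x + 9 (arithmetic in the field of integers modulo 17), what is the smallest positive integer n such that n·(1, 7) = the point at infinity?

2P: tangent at (1, 7): λ = (3·1² + 5)/(2·7) ≡ 8/14. 14⁻¹ ≡ 11 (mod 17), so λ ≡ 8·11 ≡ 3.
  x = λ² - 1 - 1 = 9 - 2 ≡ 7; y = λ·(1 - 7) - 7 ≡ 9. → (7, 9)
3P: (7, 9) + (1, 7). λ = (7 - 9)/(1 - 7) ≡ 15/11 mod 17. 11⁻¹ ≡ 14 (mod 17) since 11·14 = 154 ≡ 1, so λ ≡ 6.
  x = λ² - 7 - 1 = 36 - 8 ≡ 11; y = λ·(7 - 11) - 9 ≡ 1. → (11, 1)
4P: (11, 1) + (1, 7). λ = (7 - 1)/(1 - 11) ≡ 6/7 mod 17. 7⁻¹ ≡ 5 (mod 17) since 7·5 = 35 ≡ 1, so λ ≡ 13.
  x = λ² - 11 - 1 = 169 - 12 ≡ 4; y = λ·(11 - 4) - 1 ≡ 5. → (4, 5)
5P: (4, 5) + (1, 7). λ = (7 - 5)/(1 - 4) ≡ 2/14 mod 17. 14⁻¹ ≡ 11 (mod 17), so λ ≡ 5.
  x = λ² - 4 - 1 = 25 - 5 ≡ 3; y = λ·(4 - 3) - 5 ≡ 0. → (3, 0)
6P: (3, 0) + (1, 7). λ = (7 - 0)/(1 - 3) ≡ 7/15 mod 17. 15⁻¹ ≡ 8 (mod 17), so λ ≡ 5.
  x = λ² - 3 - 1 = 25 - 4 ≡ 4; y = λ·(3 - 4) - 0 ≡ 12. → (4, 12)
7P: (4, 12) + (1, 7). λ = (7 - 12)/(1 - 4) ≡ 12/14 mod 17. 14⁻¹ ≡ 11 (mod 17), so λ ≡ 13.
  x = λ² - 4 - 1 = 169 - 5 ≡ 11; y = λ·(4 - 11) - 12 ≡ 16. → (11, 16)
8P: (11, 16) + (1, 7). λ = (7 - 16)/(1 - 11) ≡ 8/7 mod 17. 7⁻¹ ≡ 5 (mod 17), so λ ≡ 6.
  x = λ² - 11 - 1 = 36 - 12 ≡ 7; y = λ·(11 - 7) - 16 ≡ 8. → (7, 8)
9P: (7, 8) + (1, 7). λ = (7 - 8)/(1 - 7) ≡ 16/11 mod 17. 11⁻¹ ≡ 14 (mod 17), so λ ≡ 3.
  x = λ² - 7 - 1 = 9 - 8 ≡ 1; y = λ·(7 - 1) - 8 ≡ 10. → (1, 10)
10P: (1, 10) + (1, 7): same x and y₁ ≡ -y₂, so the sum is the point at infinity.
10P = the point at infinity, so the order is 10.

10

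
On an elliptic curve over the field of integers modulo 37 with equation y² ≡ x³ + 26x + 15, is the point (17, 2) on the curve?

no

y² = 2² ≡ 4; x³ + 26x + 15 = 5370 ≡ 5 (mod 37). 4 ≠ 5.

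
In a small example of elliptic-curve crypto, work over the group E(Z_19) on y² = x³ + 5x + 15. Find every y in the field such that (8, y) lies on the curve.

x³ + 5x + 15 = 567 ≡ 16 (mod 19).
Square roots of 16 mod 19: 4 and 15 (since 4² = 16 ≡ 16).

4, 15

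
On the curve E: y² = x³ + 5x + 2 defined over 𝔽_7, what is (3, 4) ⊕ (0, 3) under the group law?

(3, 4) + (0, 3). λ = (3 - 4)/(0 - 3) ≡ 6/4 mod 7. 4⁻¹ ≡ 2 (mod 7), so λ ≡ 5.
  x = λ² - 3 - 0 = 25 - 3 ≡ 1; y = λ·(3 - 1) - 4 ≡ 6. → (1, 6)

(1, 6)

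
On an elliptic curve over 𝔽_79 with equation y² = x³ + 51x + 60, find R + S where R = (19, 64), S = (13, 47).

(19, 64) + (13, 47). λ = (47 - 64)/(13 - 19) ≡ 62/73 mod 79. 73⁻¹ ≡ 13 (mod 79) since 73·13 = 949 ≡ 1, so λ ≡ 16.
  x = λ² - 19 - 13 = 256 - 32 ≡ 66; y = λ·(19 - 66) - 64 ≡ 53. → (66, 53)

(66, 53)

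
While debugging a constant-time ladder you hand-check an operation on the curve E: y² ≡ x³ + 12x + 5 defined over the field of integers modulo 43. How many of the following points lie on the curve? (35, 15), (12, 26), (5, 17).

0

(35, 15): 15² ≡ 10, rhs ≡ 42 → off.
(12, 26): 26² ≡ 31, rhs ≡ 28 → off.
(5, 17): 17² ≡ 31, rhs ≡ 18 → off.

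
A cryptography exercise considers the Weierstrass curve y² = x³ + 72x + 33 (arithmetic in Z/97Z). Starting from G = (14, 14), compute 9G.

Repeated addition: build up to 9G.
2G: tangent at (14, 14): λ = (3·14² + 72)/(2·14) ≡ 78/28. 28⁻¹ ≡ 52 (mod 97), so λ ≡ 78·52 ≡ 79.
  x = λ² - 14 - 14 = 6241 - 28 ≡ 5; y = λ·(14 - 5) - 14 ≡ 18. → (5, 18)
3G: (5, 18) + (14, 14). λ = (14 - 18)/(14 - 5) ≡ 93/9 mod 97. 9⁻¹ ≡ 54 (mod 97) since 9·54 = 486 ≡ 1, so λ ≡ 75.
  x = λ² - 5 - 14 = 5625 - 19 ≡ 77; y = λ·(5 - 77) - 18 ≡ 14. → (77, 14)
4G: (77, 14) + (14, 14). λ = (14 - 14)/(14 - 77) ≡ 0/34 mod 97. 34⁻¹ ≡ 20 (mod 97), so λ ≡ 0.
  x = λ² - 77 - 14 = 0 - 91 ≡ 6; y = λ·(77 - 6) - 14 ≡ 83. → (6, 83)
5G: (6, 83) + (14, 14). λ = (14 - 83)/(14 - 6) ≡ 28/8 mod 97. 8⁻¹ ≡ 85 (mod 97), so λ ≡ 52.
  x = λ² - 6 - 14 = 2704 - 20 ≡ 65; y = λ·(6 - 65) - 83 ≡ 50. → (65, 50)
6G: (65, 50) + (14, 14). λ = (14 - 50)/(14 - 65) ≡ 61/46 mod 97. 46⁻¹ ≡ 19 (mod 97), so λ ≡ 92.
  x = λ² - 65 - 14 = 8464 - 79 ≡ 43; y = λ·(65 - 43) - 50 ≡ 34. → (43, 34)
7G: (43, 34) + (14, 14). λ = (14 - 34)/(14 - 43) ≡ 77/68 mod 97. 68⁻¹ ≡ 10 (mod 97), so λ ≡ 91.
  x = λ² - 43 - 14 = 8281 - 57 ≡ 76; y = λ·(43 - 76) - 34 ≡ 67. → (76, 67)
8G: (76, 67) + (14, 14). λ = (14 - 67)/(14 - 76) ≡ 44/35 mod 97. 35⁻¹ ≡ 61 (mod 97) since 35·61 = 2135 ≡ 1, so λ ≡ 65.
  x = λ² - 76 - 14 = 4225 - 90 ≡ 61; y = λ·(76 - 61) - 67 ≡ 35. → (61, 35)
9G: (61, 35) + (14, 14). λ = (14 - 35)/(14 - 61) ≡ 76/50 mod 97. 50⁻¹ ≡ 33 (mod 97), so λ ≡ 83.
  x = λ² - 61 - 14 = 6889 - 75 ≡ 24; y = λ·(61 - 24) - 35 ≡ 29. → (24, 29)

(24, 29)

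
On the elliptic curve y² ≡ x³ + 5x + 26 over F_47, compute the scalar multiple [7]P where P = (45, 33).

(12, 13)

Repeated addition: build up to 7P.
2P: tangent at (45, 33): λ = (3·45² + 5)/(2·33) ≡ 17/19. 19⁻¹ ≡ 5 (mod 47) since 19·5 = 95 ≡ 1, so λ ≡ 17·5 ≡ 38.
  x = λ² - 45 - 45 = 1444 - 90 ≡ 38; y = λ·(45 - 38) - 33 ≡ 45. → (38, 45)
3P: (38, 45) + (45, 33). λ = (33 - 45)/(45 - 38) ≡ 35/7 mod 47. 7⁻¹ ≡ 27 (mod 47), so λ ≡ 5.
  x = λ² - 38 - 45 = 25 - 83 ≡ 36; y = λ·(38 - 36) - 45 ≡ 12. → (36, 12)
4P: (36, 12) + (45, 33). λ = (33 - 12)/(45 - 36) ≡ 21/9 mod 47. 9⁻¹ ≡ 21 (mod 47), so λ ≡ 18.
  x = λ² - 36 - 45 = 324 - 81 ≡ 8; y = λ·(36 - 8) - 12 ≡ 22. → (8, 22)
5P: (8, 22) + (45, 33). λ = (33 - 22)/(45 - 8) ≡ 11/37 mod 47. 37⁻¹ ≡ 14 (mod 47) since 37·14 = 518 ≡ 1, so λ ≡ 13.
  x = λ² - 8 - 45 = 169 - 53 ≡ 22; y = λ·(8 - 22) - 22 ≡ 31. → (22, 31)
6P: (22, 31) + (45, 33). λ = (33 - 31)/(45 - 22) ≡ 2/23 mod 47. 23⁻¹ ≡ 45 (mod 47) since 23·45 = 1035 ≡ 1, so λ ≡ 43.
  x = λ² - 22 - 45 = 1849 - 67 ≡ 43; y = λ·(22 - 43) - 31 ≡ 6. → (43, 6)
7P: (43, 6) + (45, 33). λ = (33 - 6)/(45 - 43) ≡ 27/2 mod 47. 2⁻¹ ≡ 24 (mod 47), so λ ≡ 37.
  x = λ² - 43 - 45 = 1369 - 88 ≡ 12; y = λ·(43 - 12) - 6 ≡ 13. → (12, 13)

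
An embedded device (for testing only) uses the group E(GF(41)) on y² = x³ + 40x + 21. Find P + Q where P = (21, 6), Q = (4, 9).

(21, 6) + (4, 9). λ = (9 - 6)/(4 - 21) ≡ 3/24 mod 41. 24⁻¹ ≡ 12 (mod 41), so λ ≡ 36.
  x = λ² - 21 - 4 = 1296 - 25 ≡ 0; y = λ·(21 - 0) - 6 ≡ 12. → (0, 12)

(0, 12)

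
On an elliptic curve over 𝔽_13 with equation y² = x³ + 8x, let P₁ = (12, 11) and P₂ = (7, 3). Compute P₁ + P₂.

(12, 11) + (7, 3). λ = (3 - 11)/(7 - 12) ≡ 5/8 mod 13. 8⁻¹ ≡ 5 (mod 13) since 8·5 = 40 ≡ 1, so λ ≡ 12.
  x = λ² - 12 - 7 = 144 - 19 ≡ 8; y = λ·(12 - 8) - 11 ≡ 11. → (8, 11)

(8, 11)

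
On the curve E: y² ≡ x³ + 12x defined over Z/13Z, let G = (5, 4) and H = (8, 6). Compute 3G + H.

First 3G:
Repeated addition: build up to 3G.
2G: tangent at (5, 4): λ = (3·5² + 12)/(2·4) ≡ 9/8. 8⁻¹ ≡ 5 (mod 13), so λ ≡ 9·5 ≡ 6.
  x = λ² - 5 - 5 = 36 - 10 ≡ 0; y = λ·(5 - 0) - 4 ≡ 0. → (0, 0)
3G: (0, 0) + (5, 4). λ = (4 - 0)/(5 - 0) ≡ 4/5 mod 13. 5⁻¹ ≡ 8 (mod 13) since 5·8 = 40 ≡ 1, so λ ≡ 6.
  x = λ² - 0 - 5 = 36 - 5 ≡ 5; y = λ·(0 - 5) - 0 ≡ 9. → (5, 9)
3G = (5, 9).
Finally 3G + H:
(5, 9) + (8, 6). λ = (6 - 9)/(8 - 5) ≡ 10/3 mod 13. 3⁻¹ ≡ 9 (mod 13), so λ ≡ 12.
  x = λ² - 5 - 8 = 144 - 13 ≡ 1; y = λ·(5 - 1) - 9 ≡ 0. → (1, 0)

(1, 0)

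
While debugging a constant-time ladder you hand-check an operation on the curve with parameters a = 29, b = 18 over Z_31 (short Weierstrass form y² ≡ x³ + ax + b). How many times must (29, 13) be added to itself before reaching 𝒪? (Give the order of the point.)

5

2P: tangent at (29, 13): λ = (3·29² + 29)/(2·13) ≡ 10/26. 26⁻¹ ≡ 6 (mod 31) since 26·6 = 156 ≡ 1, so λ ≡ 10·6 ≡ 29.
  x = λ² - 29 - 29 = 841 - 58 ≡ 8; y = λ·(29 - 8) - 13 ≡ 7. → (8, 7)
3P: (8, 7) + (29, 13). λ = (13 - 7)/(29 - 8) ≡ 6/21 mod 31. 21⁻¹ ≡ 3 (mod 31), so λ ≡ 18.
  x = λ² - 8 - 29 = 324 - 37 ≡ 8; y = λ·(8 - 8) - 7 ≡ 24. → (8, 24)
4P: (8, 24) + (29, 13). λ = (13 - 24)/(29 - 8) ≡ 20/21 mod 31. 21⁻¹ ≡ 3 (mod 31), so λ ≡ 29.
  x = λ² - 8 - 29 = 841 - 37 ≡ 29; y = λ·(8 - 29) - 24 ≡ 18. → (29, 18)
5P: (29, 18) + (29, 13): same x and y₁ ≡ -y₂, so the sum is 𝒪.
5P = 𝒪, so the order is 5.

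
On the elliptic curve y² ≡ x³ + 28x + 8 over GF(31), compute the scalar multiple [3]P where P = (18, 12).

Repeated addition: build up to 3P.
2P: tangent at (18, 12): λ = (3·18² + 28)/(2·12) ≡ 8/24. 24⁻¹ ≡ 22 (mod 31), so λ ≡ 8·22 ≡ 21.
  x = λ² - 18 - 18 = 441 - 36 ≡ 2; y = λ·(18 - 2) - 12 ≡ 14. → (2, 14)
3P: (2, 14) + (18, 12). λ = (12 - 14)/(18 - 2) ≡ 29/16 mod 31. 16⁻¹ ≡ 2 (mod 31), so λ ≡ 27.
  x = λ² - 2 - 18 = 729 - 20 ≡ 27; y = λ·(2 - 27) - 14 ≡ 24. → (27, 24)

(27, 24)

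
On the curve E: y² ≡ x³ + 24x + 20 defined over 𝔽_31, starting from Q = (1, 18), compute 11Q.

Repeated addition: build up to 11Q.
2Q: tangent at (1, 18): λ = (3·1² + 24)/(2·18) ≡ 27/5. 5⁻¹ ≡ 25 (mod 31) since 5·25 = 125 ≡ 1, so λ ≡ 27·25 ≡ 24.
  x = λ² - 1 - 1 = 576 - 2 ≡ 16; y = λ·(1 - 16) - 18 ≡ 25. → (16, 25)
3Q: (16, 25) + (1, 18). λ = (18 - 25)/(1 - 16) ≡ 24/16 mod 31. 16⁻¹ ≡ 2 (mod 31), so λ ≡ 17.
  x = λ² - 16 - 1 = 289 - 17 ≡ 24; y = λ·(16 - 24) - 25 ≡ 25. → (24, 25)
4Q: (24, 25) + (1, 18). λ = (18 - 25)/(1 - 24) ≡ 24/8 mod 31. 8⁻¹ ≡ 4 (mod 31), so λ ≡ 3.
  x = λ² - 24 - 1 = 9 - 25 ≡ 15; y = λ·(24 - 15) - 25 ≡ 2. → (15, 2)
5Q: (15, 2) + (1, 18). λ = (18 - 2)/(1 - 15) ≡ 16/17 mod 31. 17⁻¹ ≡ 11 (mod 31) since 17·11 = 187 ≡ 1, so λ ≡ 21.
  x = λ² - 15 - 1 = 441 - 16 ≡ 22; y = λ·(15 - 22) - 2 ≡ 6. → (22, 6)
6Q: (22, 6) + (1, 18). λ = (18 - 6)/(1 - 22) ≡ 12/10 mod 31. 10⁻¹ ≡ 28 (mod 31), so λ ≡ 26.
  x = λ² - 22 - 1 = 676 - 23 ≡ 2; y = λ·(22 - 2) - 6 ≡ 18. → (2, 18)
7Q: (2, 18) + (1, 18). λ = (18 - 18)/(1 - 2) ≡ 0/30 mod 31. 30⁻¹ ≡ 30 (mod 31), so λ ≡ 0.
  x = λ² - 2 - 1 = 0 - 3 ≡ 28; y = λ·(2 - 28) - 18 ≡ 13. → (28, 13)
8Q: (28, 13) + (1, 18). λ = (18 - 13)/(1 - 28) ≡ 5/4 mod 31. 4⁻¹ ≡ 8 (mod 31), so λ ≡ 9.
  x = λ² - 28 - 1 = 81 - 29 ≡ 21; y = λ·(28 - 21) - 13 ≡ 19. → (21, 19)
9Q: (21, 19) + (1, 18). λ = (18 - 19)/(1 - 21) ≡ 30/11 mod 31. 11⁻¹ ≡ 17 (mod 31) since 11·17 = 187 ≡ 1, so λ ≡ 14.
  x = λ² - 21 - 1 = 196 - 22 ≡ 19; y = λ·(21 - 19) - 19 ≡ 9. → (19, 9)
10Q: (19, 9) + (1, 18). λ = (18 - 9)/(1 - 19) ≡ 9/13 mod 31. 13⁻¹ ≡ 12 (mod 31), so λ ≡ 15.
  x = λ² - 19 - 1 = 225 - 20 ≡ 19; y = λ·(19 - 19) - 9 ≡ 22. → (19, 22)
11Q: (19, 22) + (1, 18). λ = (18 - 22)/(1 - 19) ≡ 27/13 mod 31. 13⁻¹ ≡ 12 (mod 31) since 13·12 = 156 ≡ 1, so λ ≡ 14.
  x = λ² - 19 - 1 = 196 - 20 ≡ 21; y = λ·(19 - 21) - 22 ≡ 12. → (21, 12)

(21, 12)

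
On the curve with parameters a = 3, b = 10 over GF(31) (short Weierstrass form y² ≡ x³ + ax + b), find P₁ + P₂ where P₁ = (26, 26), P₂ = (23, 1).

(26, 26) + (23, 1). λ = (1 - 26)/(23 - 26) ≡ 6/28 mod 31. 28⁻¹ ≡ 10 (mod 31) since 28·10 = 280 ≡ 1, so λ ≡ 29.
  x = λ² - 26 - 23 = 841 - 49 ≡ 17; y = λ·(26 - 17) - 26 ≡ 18. → (17, 18)

(17, 18)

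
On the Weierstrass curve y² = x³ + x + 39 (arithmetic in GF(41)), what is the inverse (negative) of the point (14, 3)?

(14, 38)

-(14, 3) = (14, -3 mod 41) = (14, 38).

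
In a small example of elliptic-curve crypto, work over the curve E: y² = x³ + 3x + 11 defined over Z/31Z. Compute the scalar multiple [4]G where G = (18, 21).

(6, 20)

Repeated addition: build up to 4G.
2G: tangent at (18, 21): λ = (3·18² + 3)/(2·21) ≡ 14/11. 11⁻¹ ≡ 17 (mod 31), so λ ≡ 14·17 ≡ 21.
  x = λ² - 18 - 18 = 441 - 36 ≡ 2; y = λ·(18 - 2) - 21 ≡ 5. → (2, 5)
3G: (2, 5) + (18, 21). λ = (21 - 5)/(18 - 2) ≡ 16/16 mod 31. 16⁻¹ ≡ 2 (mod 31), so λ ≡ 1.
  x = λ² - 2 - 18 = 1 - 20 ≡ 12; y = λ·(2 - 12) - 5 ≡ 16. → (12, 16)
4G: (12, 16) + (18, 21). λ = (21 - 16)/(18 - 12) ≡ 5/6 mod 31. 6⁻¹ ≡ 26 (mod 31), so λ ≡ 6.
  x = λ² - 12 - 18 = 36 - 30 ≡ 6; y = λ·(12 - 6) - 16 ≡ 20. → (6, 20)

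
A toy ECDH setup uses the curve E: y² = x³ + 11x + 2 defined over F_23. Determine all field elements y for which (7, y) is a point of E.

x³ + 11x + 2 = 422 ≡ 8 (mod 23).
Square roots of 8 mod 23: 10 and 13 (since 10² = 100 ≡ 8).

10, 13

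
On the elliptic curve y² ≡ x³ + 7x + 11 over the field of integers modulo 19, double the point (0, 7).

tangent at (0, 7): λ = (3·0² + 7)/(2·7) ≡ 7/14. 14⁻¹ ≡ 15 (mod 19), so λ ≡ 7·15 ≡ 10.
  x = λ² - 0 - 0 = 100 - 0 ≡ 5; y = λ·(0 - 5) - 7 ≡ 0. → (5, 0)

(5, 0)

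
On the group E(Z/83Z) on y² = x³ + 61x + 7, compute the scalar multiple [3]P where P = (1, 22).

(13, 80)

Repeated addition: build up to 3P.
2P: tangent at (1, 22): λ = (3·1² + 61)/(2·22) ≡ 64/44. 44⁻¹ ≡ 17 (mod 83) since 44·17 = 748 ≡ 1, so λ ≡ 64·17 ≡ 9.
  x = λ² - 1 - 1 = 81 - 2 ≡ 79; y = λ·(1 - 79) - 22 ≡ 23. → (79, 23)
3P: (79, 23) + (1, 22). λ = (22 - 23)/(1 - 79) ≡ 82/5 mod 83. 5⁻¹ ≡ 50 (mod 83) since 5·50 = 250 ≡ 1, so λ ≡ 33.
  x = λ² - 79 - 1 = 1089 - 80 ≡ 13; y = λ·(79 - 13) - 23 ≡ 80. → (13, 80)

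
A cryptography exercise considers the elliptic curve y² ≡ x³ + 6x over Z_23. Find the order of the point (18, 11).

12

2P: tangent at (18, 11): λ = (3·18² + 6)/(2·11) ≡ 12/22. 22⁻¹ ≡ 22 (mod 23), so λ ≡ 12·22 ≡ 11.
  x = λ² - 18 - 18 = 121 - 36 ≡ 16; y = λ·(18 - 16) - 11 ≡ 11. → (16, 11)
3P: (16, 11) + (18, 11). λ = (11 - 11)/(18 - 16) ≡ 0/2 mod 23. 2⁻¹ ≡ 12 (mod 23), so λ ≡ 0.
  x = λ² - 16 - 18 = 0 - 34 ≡ 12; y = λ·(16 - 12) - 11 ≡ 12. → (12, 12)
4P: (12, 12) + (18, 11). λ = (11 - 12)/(18 - 12) ≡ 22/6 mod 23. 6⁻¹ ≡ 4 (mod 23) since 6·4 = 24 ≡ 1, so λ ≡ 19.
  x = λ² - 12 - 18 = 361 - 30 ≡ 9; y = λ·(12 - 9) - 12 ≡ 22. → (9, 22)
5P: (9, 22) + (18, 11). λ = (11 - 22)/(18 - 9) ≡ 12/9 mod 23. 9⁻¹ ≡ 18 (mod 23) since 9·18 = 162 ≡ 1, so λ ≡ 9.
  x = λ² - 9 - 18 = 81 - 27 ≡ 8; y = λ·(9 - 8) - 22 ≡ 10. → (8, 10)
6P: (8, 10) + (18, 11). λ = (11 - 10)/(18 - 8) ≡ 1/10 mod 23. 10⁻¹ ≡ 7 (mod 23), so λ ≡ 7.
  x = λ² - 8 - 18 = 49 - 26 ≡ 0; y = λ·(8 - 0) - 10 ≡ 0. → (0, 0)
7P: (0, 0) + (18, 11). λ = (11 - 0)/(18 - 0) ≡ 11/18 mod 23. 18⁻¹ ≡ 9 (mod 23) since 18·9 = 162 ≡ 1, so λ ≡ 7.
  x = λ² - 0 - 18 = 49 - 18 ≡ 8; y = λ·(0 - 8) - 0 ≡ 13. → (8, 13)
8P: (8, 13) + (18, 11). λ = (11 - 13)/(18 - 8) ≡ 21/10 mod 23. 10⁻¹ ≡ 7 (mod 23), so λ ≡ 9.
  x = λ² - 8 - 18 = 81 - 26 ≡ 9; y = λ·(8 - 9) - 13 ≡ 1. → (9, 1)
9P: (9, 1) + (18, 11). λ = (11 - 1)/(18 - 9) ≡ 10/9 mod 23. 9⁻¹ ≡ 18 (mod 23) since 9·18 = 162 ≡ 1, so λ ≡ 19.
  x = λ² - 9 - 18 = 361 - 27 ≡ 12; y = λ·(9 - 12) - 1 ≡ 11. → (12, 11)
10P: (12, 11) + (18, 11). λ = (11 - 11)/(18 - 12) ≡ 0/6 mod 23. 6⁻¹ ≡ 4 (mod 23), so λ ≡ 0.
  x = λ² - 12 - 18 = 0 - 30 ≡ 16; y = λ·(12 - 16) - 11 ≡ 12. → (16, 12)
11P: (16, 12) + (18, 11). λ = (11 - 12)/(18 - 16) ≡ 22/2 mod 23. 2⁻¹ ≡ 12 (mod 23), so λ ≡ 11.
  x = λ² - 16 - 18 = 121 - 34 ≡ 18; y = λ·(16 - 18) - 12 ≡ 12. → (18, 12)
12P: (18, 12) + (18, 11): same x and y₁ ≡ -y₂, so the sum is 𝒪.
12P = 𝒪, so the order is 12.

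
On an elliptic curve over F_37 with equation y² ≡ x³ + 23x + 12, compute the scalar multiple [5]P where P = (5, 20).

(14, 9)

Repeated addition: build up to 5P.
2P: tangent at (5, 20): λ = (3·5² + 23)/(2·20) ≡ 24/3. 3⁻¹ ≡ 25 (mod 37), so λ ≡ 24·25 ≡ 8.
  x = λ² - 5 - 5 = 64 - 10 ≡ 17; y = λ·(5 - 17) - 20 ≡ 32. → (17, 32)
3P: (17, 32) + (5, 20). λ = (20 - 32)/(5 - 17) ≡ 25/25 mod 37. 25⁻¹ ≡ 3 (mod 37), so λ ≡ 1.
  x = λ² - 17 - 5 = 1 - 22 ≡ 16; y = λ·(17 - 16) - 32 ≡ 6. → (16, 6)
4P: (16, 6) + (5, 20). λ = (20 - 6)/(5 - 16) ≡ 14/26 mod 37. 26⁻¹ ≡ 10 (mod 37), so λ ≡ 29.
  x = λ² - 16 - 5 = 841 - 21 ≡ 6; y = λ·(16 - 6) - 6 ≡ 25. → (6, 25)
5P: (6, 25) + (5, 20). λ = (20 - 25)/(5 - 6) ≡ 32/36 mod 37. 36⁻¹ ≡ 36 (mod 37), so λ ≡ 5.
  x = λ² - 6 - 5 = 25 - 11 ≡ 14; y = λ·(6 - 14) - 25 ≡ 9. → (14, 9)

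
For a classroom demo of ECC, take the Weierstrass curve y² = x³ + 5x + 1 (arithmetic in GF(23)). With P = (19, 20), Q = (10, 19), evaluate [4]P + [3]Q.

(10, 19)

First 4P:
Double-and-add on 4 = (100)₂. Start with P = (19, 20) for the leading 1-bit.
double: tangent at (19, 20): λ = (3·19² + 5)/(2·20) ≡ 7/17. 17⁻¹ ≡ 19 (mod 23) since 17·19 = 323 ≡ 1, so λ ≡ 7·19 ≡ 18.
  x = λ² - 19 - 19 = 324 - 38 ≡ 10; y = λ·(19 - 10) - 20 ≡ 4. → (10, 4)
double: tangent at (10, 4): λ = (3·10² + 5)/(2·4) ≡ 6/8. 8⁻¹ ≡ 3 (mod 23), so λ ≡ 6·3 ≡ 18.
  x = λ² - 10 - 10 = 324 - 20 ≡ 5; y = λ·(10 - 5) - 4 ≡ 17. → (5, 17)
4P = (5, 17).
Next 3Q:
Repeated addition: build up to 3Q.
2Q: tangent at (10, 19): λ = (3·10² + 5)/(2·19) ≡ 6/15. 15⁻¹ ≡ 20 (mod 23) since 15·20 = 300 ≡ 1, so λ ≡ 6·20 ≡ 5.
  x = λ² - 10 - 10 = 25 - 20 ≡ 5; y = λ·(10 - 5) - 19 ≡ 6. → (5, 6)
3Q: (5, 6) + (10, 19). λ = (19 - 6)/(10 - 5) ≡ 13/5 mod 23. 5⁻¹ ≡ 14 (mod 23), so λ ≡ 21.
  x = λ² - 5 - 10 = 441 - 15 ≡ 12; y = λ·(5 - 12) - 6 ≡ 8. → (12, 8)
3Q = (12, 8).
Finally 4P + 3Q:
(5, 17) + (12, 8). λ = (8 - 17)/(12 - 5) ≡ 14/7 mod 23. 7⁻¹ ≡ 10 (mod 23), so λ ≡ 2.
  x = λ² - 5 - 12 = 4 - 17 ≡ 10; y = λ·(5 - 10) - 17 ≡ 19. → (10, 19)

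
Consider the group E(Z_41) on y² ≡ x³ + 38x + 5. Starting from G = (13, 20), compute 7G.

(25, 4)

Double-and-add on 7 = (111)₂. Start with G = (13, 20) for the leading 1-bit.
double: tangent at (13, 20): λ = (3·13² + 38)/(2·20) ≡ 12/40. 40⁻¹ ≡ 40 (mod 41), so λ ≡ 12·40 ≡ 29.
  x = λ² - 13 - 13 = 841 - 26 ≡ 36; y = λ·(13 - 36) - 20 ≡ 10. → (36, 10)
add G: (36, 10) + (13, 20). λ = (20 - 10)/(13 - 36) ≡ 10/18 mod 41. 18⁻¹ ≡ 16 (mod 41), so λ ≡ 37.
  x = λ² - 36 - 13 = 1369 - 49 ≡ 8; y = λ·(36 - 8) - 10 ≡ 1. → (8, 1)
double: tangent at (8, 1): λ = (3·8² + 38)/(2·1) ≡ 25/2. 2⁻¹ ≡ 21 (mod 41), so λ ≡ 25·21 ≡ 33.
  x = λ² - 8 - 8 = 1089 - 16 ≡ 7; y = λ·(8 - 7) - 1 ≡ 32. → (7, 32)
add G: (7, 32) + (13, 20). λ = (20 - 32)/(13 - 7) ≡ 29/6 mod 41. 6⁻¹ ≡ 7 (mod 41) since 6·7 = 42 ≡ 1, so λ ≡ 39.
  x = λ² - 7 - 13 = 1521 - 20 ≡ 25; y = λ·(7 - 25) - 32 ≡ 4. → (25, 4)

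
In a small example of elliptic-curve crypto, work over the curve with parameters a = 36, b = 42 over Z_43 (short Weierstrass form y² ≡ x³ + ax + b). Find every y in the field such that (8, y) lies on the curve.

5, 38

x³ + 36x + 42 = 842 ≡ 25 (mod 43).
Square roots of 25 mod 43: 5 and 38 (since 5² = 25 ≡ 25).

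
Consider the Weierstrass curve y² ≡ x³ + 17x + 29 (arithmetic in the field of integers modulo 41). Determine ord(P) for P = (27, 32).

9

2P: tangent at (27, 32): λ = (3·27² + 17)/(2·32) ≡ 31/23. 23⁻¹ ≡ 25 (mod 41) since 23·25 = 575 ≡ 1, so λ ≡ 31·25 ≡ 37.
  x = λ² - 27 - 27 = 1369 - 54 ≡ 3; y = λ·(27 - 3) - 32 ≡ 36. → (3, 36)
3P: (3, 36) + (27, 32). λ = (32 - 36)/(27 - 3) ≡ 37/24 mod 41. 24⁻¹ ≡ 12 (mod 41), so λ ≡ 34.
  x = λ² - 3 - 27 = 1156 - 30 ≡ 19; y = λ·(3 - 19) - 36 ≡ 35. → (19, 35)
4P: (19, 35) + (27, 32). λ = (32 - 35)/(27 - 19) ≡ 38/8 mod 41. 8⁻¹ ≡ 36 (mod 41), so λ ≡ 15.
  x = λ² - 19 - 27 = 225 - 46 ≡ 15; y = λ·(19 - 15) - 35 ≡ 25. → (15, 25)
5P: (15, 25) + (27, 32). λ = (32 - 25)/(27 - 15) ≡ 7/12 mod 41. 12⁻¹ ≡ 24 (mod 41) since 12·24 = 288 ≡ 1, so λ ≡ 4.
  x = λ² - 15 - 27 = 16 - 42 ≡ 15; y = λ·(15 - 15) - 25 ≡ 16. → (15, 16)
6P: (15, 16) + (27, 32). λ = (32 - 16)/(27 - 15) ≡ 16/12 mod 41. 12⁻¹ ≡ 24 (mod 41) since 12·24 = 288 ≡ 1, so λ ≡ 15.
  x = λ² - 15 - 27 = 225 - 42 ≡ 19; y = λ·(15 - 19) - 16 ≡ 6. → (19, 6)
7P: (19, 6) + (27, 32). λ = (32 - 6)/(27 - 19) ≡ 26/8 mod 41. 8⁻¹ ≡ 36 (mod 41), so λ ≡ 34.
  x = λ² - 19 - 27 = 1156 - 46 ≡ 3; y = λ·(19 - 3) - 6 ≡ 5. → (3, 5)
8P: (3, 5) + (27, 32). λ = (32 - 5)/(27 - 3) ≡ 27/24 mod 41. 24⁻¹ ≡ 12 (mod 41) since 24·12 = 288 ≡ 1, so λ ≡ 37.
  x = λ² - 3 - 27 = 1369 - 30 ≡ 27; y = λ·(3 - 27) - 5 ≡ 9. → (27, 9)
9P: (27, 9) + (27, 32): same x and y₁ ≡ -y₂, so the sum is 𝒪.
9P = 𝒪, so the order is 9.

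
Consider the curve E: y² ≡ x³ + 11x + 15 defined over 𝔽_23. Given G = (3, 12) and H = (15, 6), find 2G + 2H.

(13, 3)

First 2G:
Repeated addition: build up to 2G.
2G: tangent at (3, 12): λ = (3·3² + 11)/(2·12) ≡ 15/1. 1⁻¹ ≡ 1 (mod 23) since 1·1 = 1 ≡ 1, so λ ≡ 15·1 ≡ 15.
  x = λ² - 3 - 3 = 225 - 6 ≡ 12; y = λ·(3 - 12) - 12 ≡ 14. → (12, 14)
2G = (12, 14).
Next 2H:
Repeated addition: build up to 2H.
2H: tangent at (15, 6): λ = (3·15² + 11)/(2·6) ≡ 19/12. 12⁻¹ ≡ 2 (mod 23) since 12·2 = 24 ≡ 1, so λ ≡ 19·2 ≡ 15.
  x = λ² - 15 - 15 = 225 - 30 ≡ 11; y = λ·(15 - 11) - 6 ≡ 8. → (11, 8)
2H = (11, 8).
Finally 2G + 2H:
(12, 14) + (11, 8). λ = (8 - 14)/(11 - 12) ≡ 17/22 mod 23. 22⁻¹ ≡ 22 (mod 23) since 22·22 = 484 ≡ 1, so λ ≡ 6.
  x = λ² - 12 - 11 = 36 - 23 ≡ 13; y = λ·(12 - 13) - 14 ≡ 3. → (13, 3)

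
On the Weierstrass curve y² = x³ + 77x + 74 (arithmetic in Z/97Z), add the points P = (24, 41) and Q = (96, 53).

(39, 5)

(24, 41) + (96, 53). λ = (53 - 41)/(96 - 24) ≡ 12/72 mod 97. 72⁻¹ ≡ 31 (mod 97) since 72·31 = 2232 ≡ 1, so λ ≡ 81.
  x = λ² - 24 - 96 = 6561 - 120 ≡ 39; y = λ·(24 - 39) - 41 ≡ 5. → (39, 5)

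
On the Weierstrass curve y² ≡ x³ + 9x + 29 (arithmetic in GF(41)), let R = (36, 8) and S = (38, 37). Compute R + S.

(36, 8) + (38, 37). λ = (37 - 8)/(38 - 36) ≡ 29/2 mod 41. 2⁻¹ ≡ 21 (mod 41) since 2·21 = 42 ≡ 1, so λ ≡ 35.
  x = λ² - 36 - 38 = 1225 - 74 ≡ 3; y = λ·(36 - 3) - 8 ≡ 40. → (3, 40)

(3, 40)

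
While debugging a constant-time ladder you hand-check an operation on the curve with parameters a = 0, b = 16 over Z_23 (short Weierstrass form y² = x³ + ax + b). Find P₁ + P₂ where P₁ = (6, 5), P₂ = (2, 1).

(16, 8)

(6, 5) + (2, 1). λ = (1 - 5)/(2 - 6) ≡ 19/19 mod 23. 19⁻¹ ≡ 17 (mod 23), so λ ≡ 1.
  x = λ² - 6 - 2 = 1 - 8 ≡ 16; y = λ·(6 - 16) - 5 ≡ 8. → (16, 8)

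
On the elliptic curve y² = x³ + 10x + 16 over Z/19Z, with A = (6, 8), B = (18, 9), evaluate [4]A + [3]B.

(18, 9)

First 4A:
Repeated addition: build up to 4A.
2A: tangent at (6, 8): λ = (3·6² + 10)/(2·8) ≡ 4/16. 16⁻¹ ≡ 6 (mod 19), so λ ≡ 4·6 ≡ 5.
  x = λ² - 6 - 6 = 25 - 12 ≡ 13; y = λ·(6 - 13) - 8 ≡ 14. → (13, 14)
3A: (13, 14) + (6, 8). λ = (8 - 14)/(6 - 13) ≡ 13/12 mod 19. 12⁻¹ ≡ 8 (mod 19), so λ ≡ 9.
  x = λ² - 13 - 6 = 81 - 19 ≡ 5; y = λ·(13 - 5) - 14 ≡ 1. → (5, 1)
4A: (5, 1) + (6, 8). λ = (8 - 1)/(6 - 5) ≡ 7/1 mod 19. 1⁻¹ ≡ 1 (mod 19), so λ ≡ 7.
  x = λ² - 5 - 6 = 49 - 11 ≡ 0; y = λ·(5 - 0) - 1 ≡ 15. → (0, 15)
4A = (0, 15).
Next 3B:
Repeated addition: build up to 3B.
2B: tangent at (18, 9): λ = (3·18² + 10)/(2·9) ≡ 13/18. 18⁻¹ ≡ 18 (mod 19), so λ ≡ 13·18 ≡ 6.
  x = λ² - 18 - 18 = 36 - 36 ≡ 0; y = λ·(18 - 0) - 9 ≡ 4. → (0, 4)
3B: (0, 4) + (18, 9). λ = (9 - 4)/(18 - 0) ≡ 5/18 mod 19. 18⁻¹ ≡ 18 (mod 19), so λ ≡ 14.
  x = λ² - 0 - 18 = 196 - 18 ≡ 7; y = λ·(0 - 7) - 4 ≡ 12. → (7, 12)
3B = (7, 12).
Finally 4A + 3B:
(0, 15) + (7, 12). λ = (12 - 15)/(7 - 0) ≡ 16/7 mod 19. 7⁻¹ ≡ 11 (mod 19), so λ ≡ 5.
  x = λ² - 0 - 7 = 25 - 7 ≡ 18; y = λ·(0 - 18) - 15 ≡ 9. → (18, 9)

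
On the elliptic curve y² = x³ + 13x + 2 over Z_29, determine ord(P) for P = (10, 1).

2P: tangent at (10, 1): λ = (3·10² + 13)/(2·1) ≡ 23/2. 2⁻¹ ≡ 15 (mod 29) since 2·15 = 30 ≡ 1, so λ ≡ 23·15 ≡ 26.
  x = λ² - 10 - 10 = 676 - 20 ≡ 18; y = λ·(10 - 18) - 1 ≡ 23. → (18, 23)
3P: (18, 23) + (10, 1). λ = (1 - 23)/(10 - 18) ≡ 7/21 mod 29. 21⁻¹ ≡ 18 (mod 29) since 21·18 = 378 ≡ 1, so λ ≡ 10.
  x = λ² - 18 - 10 = 100 - 28 ≡ 14; y = λ·(18 - 14) - 23 ≡ 17. → (14, 17)
4P: (14, 17) + (10, 1). λ = (1 - 17)/(10 - 14) ≡ 13/25 mod 29. 25⁻¹ ≡ 7 (mod 29), so λ ≡ 4.
  x = λ² - 14 - 10 = 16 - 24 ≡ 21; y = λ·(14 - 21) - 17 ≡ 13. → (21, 13)
5P: (21, 13) + (10, 1). λ = (1 - 13)/(10 - 21) ≡ 17/18 mod 29. 18⁻¹ ≡ 21 (mod 29), so λ ≡ 9.
  x = λ² - 21 - 10 = 81 - 31 ≡ 21; y = λ·(21 - 21) - 13 ≡ 16. → (21, 16)
6P: (21, 16) + (10, 1). λ = (1 - 16)/(10 - 21) ≡ 14/18 mod 29. 18⁻¹ ≡ 21 (mod 29), so λ ≡ 4.
  x = λ² - 21 - 10 = 16 - 31 ≡ 14; y = λ·(21 - 14) - 16 ≡ 12. → (14, 12)
7P: (14, 12) + (10, 1). λ = (1 - 12)/(10 - 14) ≡ 18/25 mod 29. 25⁻¹ ≡ 7 (mod 29) since 25·7 = 175 ≡ 1, so λ ≡ 10.
  x = λ² - 14 - 10 = 100 - 24 ≡ 18; y = λ·(14 - 18) - 12 ≡ 6. → (18, 6)
8P: (18, 6) + (10, 1). λ = (1 - 6)/(10 - 18) ≡ 24/21 mod 29. 21⁻¹ ≡ 18 (mod 29), so λ ≡ 26.
  x = λ² - 18 - 10 = 676 - 28 ≡ 10; y = λ·(18 - 10) - 6 ≡ 28. → (10, 28)
9P: (10, 28) + (10, 1): same x and y₁ ≡ -y₂, so the sum is 𝒪.
9P = 𝒪, so the order is 9.

9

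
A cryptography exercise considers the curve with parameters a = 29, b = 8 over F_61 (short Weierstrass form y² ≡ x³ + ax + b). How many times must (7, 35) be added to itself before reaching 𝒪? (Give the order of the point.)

2P: tangent at (7, 35): λ = (3·7² + 29)/(2·35) ≡ 54/9. 9⁻¹ ≡ 34 (mod 61) since 9·34 = 306 ≡ 1, so λ ≡ 54·34 ≡ 6.
  x = λ² - 7 - 7 = 36 - 14 ≡ 22; y = λ·(7 - 22) - 35 ≡ 58. → (22, 58)
3P: (22, 58) + (7, 35). λ = (35 - 58)/(7 - 22) ≡ 38/46 mod 61. 46⁻¹ ≡ 4 (mod 61) since 46·4 = 184 ≡ 1, so λ ≡ 30.
  x = λ² - 22 - 7 = 900 - 29 ≡ 17; y = λ·(22 - 17) - 58 ≡ 31. → (17, 31)
4P: (17, 31) + (7, 35). λ = (35 - 31)/(7 - 17) ≡ 4/51 mod 61. 51⁻¹ ≡ 6 (mod 61) since 51·6 = 306 ≡ 1, so λ ≡ 24.
  x = λ² - 17 - 7 = 576 - 24 ≡ 3; y = λ·(17 - 3) - 31 ≡ 0. → (3, 0)
5P: (3, 0) + (7, 35). λ = (35 - 0)/(7 - 3) ≡ 35/4 mod 61. 4⁻¹ ≡ 46 (mod 61), so λ ≡ 24.
  x = λ² - 3 - 7 = 576 - 10 ≡ 17; y = λ·(3 - 17) - 0 ≡ 30. → (17, 30)
6P: (17, 30) + (7, 35). λ = (35 - 30)/(7 - 17) ≡ 5/51 mod 61. 51⁻¹ ≡ 6 (mod 61), so λ ≡ 30.
  x = λ² - 17 - 7 = 900 - 24 ≡ 22; y = λ·(17 - 22) - 30 ≡ 3. → (22, 3)
7P: (22, 3) + (7, 35). λ = (35 - 3)/(7 - 22) ≡ 32/46 mod 61. 46⁻¹ ≡ 4 (mod 61) since 46·4 = 184 ≡ 1, so λ ≡ 6.
  x = λ² - 22 - 7 = 36 - 29 ≡ 7; y = λ·(22 - 7) - 3 ≡ 26. → (7, 26)
8P: (7, 26) + (7, 35): same x and y₁ ≡ -y₂, so the sum is 𝒪.
8P = 𝒪, so the order is 8.

8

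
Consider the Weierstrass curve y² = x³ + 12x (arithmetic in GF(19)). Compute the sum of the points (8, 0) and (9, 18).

(3, 14)

(8, 0) + (9, 18). λ = (18 - 0)/(9 - 8) ≡ 18/1 mod 19. 1⁻¹ ≡ 1 (mod 19), so λ ≡ 18.
  x = λ² - 8 - 9 = 324 - 17 ≡ 3; y = λ·(8 - 3) - 0 ≡ 14. → (3, 14)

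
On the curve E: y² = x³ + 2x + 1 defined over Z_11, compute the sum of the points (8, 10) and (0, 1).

(1, 2)

(8, 10) + (0, 1). λ = (1 - 10)/(0 - 8) ≡ 2/3 mod 11. 3⁻¹ ≡ 4 (mod 11), so λ ≡ 8.
  x = λ² - 8 - 0 = 64 - 8 ≡ 1; y = λ·(8 - 1) - 10 ≡ 2. → (1, 2)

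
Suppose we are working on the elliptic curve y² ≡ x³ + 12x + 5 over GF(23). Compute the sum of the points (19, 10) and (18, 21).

(19, 10) + (18, 21). λ = (21 - 10)/(18 - 19) ≡ 11/22 mod 23. 22⁻¹ ≡ 22 (mod 23), so λ ≡ 12.
  x = λ² - 19 - 18 = 144 - 37 ≡ 15; y = λ·(19 - 15) - 10 ≡ 15. → (15, 15)

(15, 15)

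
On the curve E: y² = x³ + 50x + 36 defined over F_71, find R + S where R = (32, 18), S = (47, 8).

(32, 18) + (47, 8). λ = (8 - 18)/(47 - 32) ≡ 61/15 mod 71. 15⁻¹ ≡ 19 (mod 71) since 15·19 = 285 ≡ 1, so λ ≡ 23.
  x = λ² - 32 - 47 = 529 - 79 ≡ 24; y = λ·(32 - 24) - 18 ≡ 24. → (24, 24)

(24, 24)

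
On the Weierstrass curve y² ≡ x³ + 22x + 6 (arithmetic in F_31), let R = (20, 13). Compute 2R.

(30, 13)

tangent at (20, 13): λ = (3·20² + 22)/(2·13) ≡ 13/26. 26⁻¹ ≡ 6 (mod 31), so λ ≡ 13·6 ≡ 16.
  x = λ² - 20 - 20 = 256 - 40 ≡ 30; y = λ·(20 - 30) - 13 ≡ 13. → (30, 13)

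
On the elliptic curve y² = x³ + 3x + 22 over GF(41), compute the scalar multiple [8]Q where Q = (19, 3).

(29, 12)

Double-and-add on 8 = (1000)₂. Start with Q = (19, 3) for the leading 1-bit.
double: tangent at (19, 3): λ = (3·19² + 3)/(2·3) ≡ 20/6. 6⁻¹ ≡ 7 (mod 41), so λ ≡ 20·7 ≡ 17.
  x = λ² - 19 - 19 = 289 - 38 ≡ 5; y = λ·(19 - 5) - 3 ≡ 30. → (5, 30)
double: tangent at (5, 30): λ = (3·5² + 3)/(2·30) ≡ 37/19. 19⁻¹ ≡ 13 (mod 41), so λ ≡ 37·13 ≡ 30.
  x = λ² - 5 - 5 = 900 - 10 ≡ 29; y = λ·(5 - 29) - 30 ≡ 29. → (29, 29)
double: tangent at (29, 29): λ = (3·29² + 3)/(2·29) ≡ 25/17. 17⁻¹ ≡ 29 (mod 41), so λ ≡ 25·29 ≡ 28.
  x = λ² - 29 - 29 = 784 - 58 ≡ 29; y = λ·(29 - 29) - 29 ≡ 12. → (29, 12)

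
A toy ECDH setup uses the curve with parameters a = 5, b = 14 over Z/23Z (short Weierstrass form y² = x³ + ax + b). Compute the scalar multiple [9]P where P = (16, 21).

Repeated addition: build up to 9P.
2P: tangent at (16, 21): λ = (3·16² + 5)/(2·21) ≡ 14/19. 19⁻¹ ≡ 17 (mod 23), so λ ≡ 14·17 ≡ 8.
  x = λ² - 16 - 16 = 64 - 32 ≡ 9; y = λ·(16 - 9) - 21 ≡ 12. → (9, 12)
3P: (9, 12) + (16, 21). λ = (21 - 12)/(16 - 9) ≡ 9/7 mod 23. 7⁻¹ ≡ 10 (mod 23), so λ ≡ 21.
  x = λ² - 9 - 16 = 441 - 25 ≡ 2; y = λ·(9 - 2) - 12 ≡ 20. → (2, 20)
4P: (2, 20) + (16, 21). λ = (21 - 20)/(16 - 2) ≡ 1/14 mod 23. 14⁻¹ ≡ 5 (mod 23), so λ ≡ 5.
  x = λ² - 2 - 16 = 25 - 18 ≡ 7; y = λ·(2 - 7) - 20 ≡ 1. → (7, 1)
5P: (7, 1) + (16, 21). λ = (21 - 1)/(16 - 7) ≡ 20/9 mod 23. 9⁻¹ ≡ 18 (mod 23) since 9·18 = 162 ≡ 1, so λ ≡ 15.
  x = λ² - 7 - 16 = 225 - 23 ≡ 18; y = λ·(7 - 18) - 1 ≡ 18. → (18, 18)
6P: (18, 18) + (16, 21). λ = (21 - 18)/(16 - 18) ≡ 3/21 mod 23. 21⁻¹ ≡ 11 (mod 23), so λ ≡ 10.
  x = λ² - 18 - 16 = 100 - 34 ≡ 20; y = λ·(18 - 20) - 18 ≡ 8. → (20, 8)
7P: (20, 8) + (16, 21). λ = (21 - 8)/(16 - 20) ≡ 13/19 mod 23. 19⁻¹ ≡ 17 (mod 23), so λ ≡ 14.
  x = λ² - 20 - 16 = 196 - 36 ≡ 22; y = λ·(20 - 22) - 8 ≡ 10. → (22, 10)
8P: (22, 10) + (16, 21). λ = (21 - 10)/(16 - 22) ≡ 11/17 mod 23. 17⁻¹ ≡ 19 (mod 23), so λ ≡ 2.
  x = λ² - 22 - 16 = 4 - 38 ≡ 12; y = λ·(22 - 12) - 10 ≡ 10. → (12, 10)
9P: (12, 10) + (16, 21). λ = (21 - 10)/(16 - 12) ≡ 11/4 mod 23. 4⁻¹ ≡ 6 (mod 23), so λ ≡ 20.
  x = λ² - 12 - 16 = 400 - 28 ≡ 4; y = λ·(12 - 4) - 10 ≡ 12. → (4, 12)

(4, 12)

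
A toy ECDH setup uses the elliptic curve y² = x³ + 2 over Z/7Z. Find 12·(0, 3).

Write G = (0, 3).
Repeated addition: build up to 12G.
2G: tangent at (0, 3): λ = (3·0² + 0)/(2·3) ≡ 0/6. 6⁻¹ ≡ 6 (mod 7), so λ ≡ 0·6 ≡ 0.
  x = λ² - 0 - 0 = 0 - 0 ≡ 0; y = λ·(0 - 0) - 3 ≡ 4. → (0, 4)
3G: (0, 4) + (0, 3): same x and y₁ ≡ -y₂, so the sum is the point at infinity.
4G: the point at infinity + (0, 3) = (0, 3) (identity).
5G: tangent at (0, 3): λ = (3·0² + 0)/(2·3) ≡ 0/6. 6⁻¹ ≡ 6 (mod 7) since 6·6 = 36 ≡ 1, so λ ≡ 0·6 ≡ 0.
  x = λ² - 0 - 0 = 0 - 0 ≡ 0; y = λ·(0 - 0) - 3 ≡ 4. → (0, 4)
6G: (0, 4) + (0, 3): same x and y₁ ≡ -y₂, so the sum is the point at infinity.
7G: the point at infinity + (0, 3) = (0, 3) (identity).
8G: tangent at (0, 3): λ = (3·0² + 0)/(2·3) ≡ 0/6. 6⁻¹ ≡ 6 (mod 7), so λ ≡ 0·6 ≡ 0.
  x = λ² - 0 - 0 = 0 - 0 ≡ 0; y = λ·(0 - 0) - 3 ≡ 4. → (0, 4)
9G: (0, 4) + (0, 3): same x and y₁ ≡ -y₂, so the sum is the point at infinity.
10G: the point at infinity + (0, 3) = (0, 3) (identity).
11G: tangent at (0, 3): λ = (3·0² + 0)/(2·3) ≡ 0/6. 6⁻¹ ≡ 6 (mod 7), so λ ≡ 0·6 ≡ 0.
  x = λ² - 0 - 0 = 0 - 0 ≡ 0; y = λ·(0 - 0) - 3 ≡ 4. → (0, 4)
12G: (0, 4) + (0, 3): same x and y₁ ≡ -y₂, so the sum is the point at infinity.

O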